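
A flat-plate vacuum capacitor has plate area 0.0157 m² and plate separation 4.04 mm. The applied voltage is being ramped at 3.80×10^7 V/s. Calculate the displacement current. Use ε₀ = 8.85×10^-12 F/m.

1.31×10^-3 A

The field between the plates is E = V/d, so dE/dt = (3.80×10^7)/(4.04×10^-3 m) = 9.406×10^9 V/(m·s).
I_d = ε₀ A (dE/dt) = (8.85×10^-12)(0.0157)(9.406×10^9) = 1.31×10^-3 A.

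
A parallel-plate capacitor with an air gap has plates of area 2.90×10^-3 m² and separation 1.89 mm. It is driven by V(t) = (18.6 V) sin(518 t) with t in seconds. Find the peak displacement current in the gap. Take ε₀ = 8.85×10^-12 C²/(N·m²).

1.31×10^-7 A

(dE/dt)_max = V₀ω/d = 5.098×10^6 V/(m·s); ω = 518 rad/s.
I_d,max = ε₀ A (dE/dt)_max = (8.85×10^-12)(2.90×10^-3)(5.098×10^6) = 1.31×10^-7 A.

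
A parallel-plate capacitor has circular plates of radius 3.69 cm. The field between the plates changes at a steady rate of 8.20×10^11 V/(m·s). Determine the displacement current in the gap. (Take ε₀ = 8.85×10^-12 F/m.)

The displacement current is ε₀ times dΦ_E/dt = ε₀ A dE/dt = (8.85×10^-12)(4.278×10^-3)(8.20×10^11) = 0.0310 A.

0.0310 A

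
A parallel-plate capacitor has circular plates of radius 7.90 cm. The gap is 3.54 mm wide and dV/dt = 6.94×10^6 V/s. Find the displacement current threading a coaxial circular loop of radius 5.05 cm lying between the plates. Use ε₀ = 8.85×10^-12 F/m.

With E = V/d, dE/dt = 1.960×10^9 V/(m·s) and πR² = 0.01961 m², giving I_d = ε₀ πR² dE/dt = 3.402×10^-4 A.
Since J_d is uniform, the enclosed fraction is (r/R)² = 0.4086, giving I_d,enc = 1.39×10^-4 A.

1.39×10^-4 A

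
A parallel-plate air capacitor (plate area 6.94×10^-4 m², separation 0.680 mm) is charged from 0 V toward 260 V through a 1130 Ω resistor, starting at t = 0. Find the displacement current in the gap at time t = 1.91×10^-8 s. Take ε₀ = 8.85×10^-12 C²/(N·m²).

0.0354 A

C = ε₀A/d = (8.85×10^-12)(6.94×10^-4)/(6.80×10^-4) = 9.032×10^-12 F, so τ = RC = 1.021×10^-8 s.
The conduction current is I(t) = (V₀/R) e^(−t/τ), and the displacement current between the plates equals it.
t/τ = 1.871; I_d = (260/1130) · e^(−1.871) = (0.2301)(0.1540) = 0.0354 A.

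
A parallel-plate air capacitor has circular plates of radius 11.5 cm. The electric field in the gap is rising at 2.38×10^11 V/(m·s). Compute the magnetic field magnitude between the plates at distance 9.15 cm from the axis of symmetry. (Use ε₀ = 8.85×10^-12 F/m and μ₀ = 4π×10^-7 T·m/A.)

I_d = ε₀ dΦ_E/dt = ε₀ πR² (dE/dt) = (8.85×10^-12)(0.04155)(2.38×10^11) = 0.08752 A through the full plate area.
∮B·dl = μ₀ I_d,enc with I_d,enc = I_d r²/R² = 0.05541 A; so B = μ₀ I_d,enc/(2πr) = 1.21×10^-7 T.

1.21×10^-7 T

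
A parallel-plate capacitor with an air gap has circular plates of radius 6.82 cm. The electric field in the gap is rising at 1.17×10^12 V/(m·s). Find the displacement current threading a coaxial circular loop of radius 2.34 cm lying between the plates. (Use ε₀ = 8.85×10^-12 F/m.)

Through the whole plate area (πR² = 0.01461 m²), I_d = ε₀ πR² dE/dt = 0.1513 A.
Through an area πr² the displacement current is I_d·(πr²/πR²) = I_d (r/R)² = 0.0178 A.

0.0178 A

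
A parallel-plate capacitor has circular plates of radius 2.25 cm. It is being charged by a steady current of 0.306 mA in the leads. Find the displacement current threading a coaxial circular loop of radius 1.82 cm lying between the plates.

2.00×10^-4 A

By continuity the displacement current in the gap matches the conduction current: I_d = 3.06×10^-4 A.
The field is uniform, so I_d,enc = I_d (r/R)² = (3.06×10^-4)(1.82/2.25)² = 2.00×10^-4 A.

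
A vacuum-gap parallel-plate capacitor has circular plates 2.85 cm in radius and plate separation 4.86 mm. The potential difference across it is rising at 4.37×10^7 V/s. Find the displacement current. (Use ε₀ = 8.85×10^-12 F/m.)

2.03×10^-4 A

C = ε₀A/d = (8.85×10^-12)(2.552×10^-3)/(4.86×10^-3) = 4.647×10^-12 F.
I_d = C dV/dt = (4.647×10^-12)(4.37×10^7) = 2.03×10^-4 A.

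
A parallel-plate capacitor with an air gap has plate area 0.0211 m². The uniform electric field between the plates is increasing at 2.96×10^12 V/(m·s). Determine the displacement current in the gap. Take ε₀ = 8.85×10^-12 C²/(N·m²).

I_d = ε₀ A (dE/dt) = (8.85×10^-12)(0.0211 m²)(2.96×10^12) = 0.553 A.

0.553 A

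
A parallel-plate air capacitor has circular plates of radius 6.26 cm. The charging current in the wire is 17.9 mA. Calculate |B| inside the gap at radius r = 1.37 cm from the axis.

1.25×10^-8 T

Between the plates the displacement current equals the wire current: I_d = 17.9 mA = 0.0179 A.
An Ampèrian loop of radius r encloses a fraction (r/R)² of I_d. Then B·2πr = μ₀ I_d (r/R)², giving B = μ₀ I_d r/(2πR²) = 1.25×10^-8 T.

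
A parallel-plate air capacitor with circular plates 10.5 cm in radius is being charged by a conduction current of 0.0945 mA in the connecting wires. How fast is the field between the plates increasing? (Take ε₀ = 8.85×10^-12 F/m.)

By continuity, I_d in the gap equals the 0.0945 mA flowing in the wire.
Since I_d = ε₀ A dE/dt, dE/dt = I_d/(ε₀A) = (9.45×10^-5)/((8.85×10^-12)(0.03464)) = 3.08×10^8 V/(m·s).

3.08×10^8 V/(m·s)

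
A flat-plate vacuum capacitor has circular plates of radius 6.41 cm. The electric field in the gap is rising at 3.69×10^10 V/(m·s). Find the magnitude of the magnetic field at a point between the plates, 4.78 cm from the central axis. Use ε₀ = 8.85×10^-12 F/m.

9.81×10^-9 T

I_d = ε₀ dΦ_E/dt = ε₀ πR² (dE/dt) = (8.85×10^-12)(0.01291)(3.69×10^10) = 4.216×10^-3 A through the full plate area.
An Ampèrian loop of radius r encloses a fraction (r/R)² of I_d. Then B·2πr = μ₀ I_d (r/R)², giving B = μ₀ I_d r/(2πR²) = 9.81×10^-9 T.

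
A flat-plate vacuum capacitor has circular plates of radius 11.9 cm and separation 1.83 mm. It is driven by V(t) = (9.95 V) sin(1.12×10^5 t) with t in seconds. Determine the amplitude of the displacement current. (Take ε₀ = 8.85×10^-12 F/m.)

2.40×10^-4 A

The displacement current equals the conduction current C dV/dt, which peaks at C V₀ ω.
With C = ε₀A/d = (8.85×10^-12)(0.04449)/(1.83×10^-3) = 2.152×10^-10 F and ω = 1.12×10^5 rad/s, I_d,max = (2.152×10^-10)(9.95)(1.12×10^5) = 2.40×10^-4 A.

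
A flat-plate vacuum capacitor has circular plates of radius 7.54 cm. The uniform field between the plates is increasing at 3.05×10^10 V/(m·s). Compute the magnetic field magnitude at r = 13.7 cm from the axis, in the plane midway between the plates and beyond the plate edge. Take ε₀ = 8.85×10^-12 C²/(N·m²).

7.04×10^-9 T

Through the whole plate area (πR² = 0.01786 m²), I_d = ε₀ πR² dE/dt = 4.821×10^-3 A.
Outside the plates the loop encloses all of I_d, so B·2πr = μ₀ I_d and B = 7.04×10^-9 T.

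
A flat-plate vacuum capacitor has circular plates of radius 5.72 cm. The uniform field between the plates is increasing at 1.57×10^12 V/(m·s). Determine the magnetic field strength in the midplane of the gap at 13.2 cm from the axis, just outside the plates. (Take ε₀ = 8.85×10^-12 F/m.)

2.16×10^-7 T

I_d = ε₀ dΦ_E/dt = ε₀ πR² (dE/dt) = (8.85×10^-12)(0.01028)(1.57×10^12) = 0.1428 A through the full plate area.
Outside the plates the loop encloses all of I_d, so B·2πr = μ₀ I_d and B = 2.16×10^-7 T.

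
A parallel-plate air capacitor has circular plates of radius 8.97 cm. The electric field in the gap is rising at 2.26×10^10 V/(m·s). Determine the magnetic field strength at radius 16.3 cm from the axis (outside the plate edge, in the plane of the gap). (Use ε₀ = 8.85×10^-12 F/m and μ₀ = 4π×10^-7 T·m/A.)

I_d = ε₀ dΦ_E/dt = ε₀ πR² (dE/dt) = (8.85×10^-12)(0.02528)(2.26×10^10) = 5.056×10^-3 A through the full plate area.
Outside the plates the loop encloses all of I_d, so B·2πr = μ₀ I_d and B = 6.20×10^-9 T.

6.20×10^-9 T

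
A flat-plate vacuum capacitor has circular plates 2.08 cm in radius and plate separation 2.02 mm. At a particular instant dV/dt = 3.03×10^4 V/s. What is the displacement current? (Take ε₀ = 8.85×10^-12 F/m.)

E = V/d so dE/dt = (dV/dt)/d = 1.500×10^7 V/(m·s), and I_d = ε₀ A dE/dt = (8.85×10^-12)(1.359×10^-3)(1.500×10^7) = 1.80×10^-7 A.

1.80×10^-7 A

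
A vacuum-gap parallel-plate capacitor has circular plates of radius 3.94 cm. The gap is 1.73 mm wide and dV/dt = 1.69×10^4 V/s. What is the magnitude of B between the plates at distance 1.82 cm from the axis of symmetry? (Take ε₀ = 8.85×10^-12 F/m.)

dE/dt = (dV/dt)/d = 9.769×10^6 V/(m·s); I_d = ε₀(πR²)(dE/dt) = (8.85×10^-12)(4.877×10^-3)(9.769×10^6) = 4.216×10^-7 A.
For r < R the Ampère–Maxwell law gives B(2πr) = μ₀ I_d (r²/R²), so B = μ₀ I_d r/(2πR²) = (4π×10^-7)(4.216×10^-7)(0.0182)/(2π·0.0394²) = 9.89×10^-13 T.

9.89×10^-13 T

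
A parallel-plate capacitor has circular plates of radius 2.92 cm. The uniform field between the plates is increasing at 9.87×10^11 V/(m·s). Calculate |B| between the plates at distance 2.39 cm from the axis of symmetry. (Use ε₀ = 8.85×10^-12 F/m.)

Through the whole plate area (πR² = 2.679×10^-3 m²), I_d = ε₀ πR² dE/dt = 0.02340 A.
An Ampèrian loop of radius r encloses a fraction (r/R)² of I_d. Then B·2πr = μ₀ I_d (r/R)², giving B = μ₀ I_d r/(2πR²) = 1.31×10^-7 T.

1.31×10^-7 T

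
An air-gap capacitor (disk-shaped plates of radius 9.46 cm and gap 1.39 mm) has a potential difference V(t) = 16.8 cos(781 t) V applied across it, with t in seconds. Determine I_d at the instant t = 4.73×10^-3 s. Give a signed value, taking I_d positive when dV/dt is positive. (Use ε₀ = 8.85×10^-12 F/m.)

dE/dt = (V₀ω/d)·−sin(ωt) with ωt = 3.69413 rad: (16.8)(781)(0.5248)/(1.39×10^-3) = 4.954×10^6 V/(m·s).
I_d = ε₀ A dE/dt = (8.85×10^-12)(0.02811)(4.954×10^6) = 1.23×10^-6 A.

1.23×10^-6 A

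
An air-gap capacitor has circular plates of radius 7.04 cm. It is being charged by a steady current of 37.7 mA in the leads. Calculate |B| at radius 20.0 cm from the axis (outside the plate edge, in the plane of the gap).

No conduction current crosses the gap, so I_d there equals the 0.0377 A in the leads.
For r ≥ R the full I_d is enclosed: B = μ₀ I_d/(2πr) = (4π×10^-7)(0.0377)/(2π·0.200) = 3.77×10^-8 T.

3.77×10^-8 T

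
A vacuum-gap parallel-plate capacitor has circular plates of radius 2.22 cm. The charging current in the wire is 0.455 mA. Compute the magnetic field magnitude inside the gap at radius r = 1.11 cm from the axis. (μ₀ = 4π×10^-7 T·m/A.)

2.05×10^-9 T

Between the plates the displacement current equals the wire current: I_d = 0.455 mA = 4.55×10^-4 A.
∮B·dl = μ₀ I_d,enc with I_d,enc = I_d r²/R² = 1.138×10^-4 A; so B = μ₀ I_d,enc/(2πr) = 2.05×10^-9 T.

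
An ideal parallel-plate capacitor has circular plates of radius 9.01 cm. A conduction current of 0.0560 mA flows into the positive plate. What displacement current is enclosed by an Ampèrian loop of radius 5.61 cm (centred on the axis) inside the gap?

Between the plates the displacement current equals the wire current: I_d = 0.0560 mA = 5.60×10^-5 A.
Since J_d is uniform, the enclosed fraction is (r/R)² = 0.3877, giving I_d,enc = 2.17×10^-5 A.

2.17×10^-5 A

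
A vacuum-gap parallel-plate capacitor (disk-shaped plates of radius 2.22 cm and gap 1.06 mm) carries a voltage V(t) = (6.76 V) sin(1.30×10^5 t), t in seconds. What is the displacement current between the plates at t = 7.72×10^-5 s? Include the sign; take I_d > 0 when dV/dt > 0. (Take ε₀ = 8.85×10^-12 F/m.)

C = ε₀A/d = (8.85×10^-12)(1.548×10^-3)/(1.06×10^-3) = 1.292×10^-11 F. dV/dt = V₀ω·cos(ωt); at ωt = 10.036 rad this factor is -0.8189.
I_d = C dV/dt = (1.292×10^-11)(6.76)(1.30×10^5)(-0.8189) = -9.30×10^-6 A.

-9.30×10^-6 A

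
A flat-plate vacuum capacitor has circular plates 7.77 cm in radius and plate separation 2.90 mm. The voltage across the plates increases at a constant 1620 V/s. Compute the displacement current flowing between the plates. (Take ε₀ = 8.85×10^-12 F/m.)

9.38×10^-8 A

E = V/d so dE/dt = (dV/dt)/d = 5.586×10^5 V/(m·s), and I_d = ε₀ A dE/dt = (8.85×10^-12)(0.01897)(5.586×10^5) = 9.38×10^-8 A.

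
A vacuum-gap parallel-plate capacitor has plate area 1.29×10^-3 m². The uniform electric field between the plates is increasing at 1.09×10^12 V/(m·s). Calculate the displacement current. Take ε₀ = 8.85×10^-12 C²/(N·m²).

0.0124 A

With a uniform field, Φ_E = EA, so I_d = ε₀ A dE/dt = 0.0124 A.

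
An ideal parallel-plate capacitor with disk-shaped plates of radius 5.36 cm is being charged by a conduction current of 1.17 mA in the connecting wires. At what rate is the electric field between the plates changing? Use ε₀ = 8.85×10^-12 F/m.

By continuity, I_d in the gap equals the 1.17 mA flowing in the wire.
Since I_d = ε₀ A dE/dt, dE/dt = I_d/(ε₀A) = (1.17×10^-3)/((8.85×10^-12)(9.026×10^-3)) = 1.46×10^10 V/(m·s).

1.46×10^10 V/(m·s)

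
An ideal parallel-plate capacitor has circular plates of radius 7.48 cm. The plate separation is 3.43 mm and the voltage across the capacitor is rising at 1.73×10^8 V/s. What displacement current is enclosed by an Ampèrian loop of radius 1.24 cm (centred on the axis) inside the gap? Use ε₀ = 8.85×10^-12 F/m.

2.16×10^-4 A

I_d = C dV/dt with C = ε₀πR²/d = 4.536×10^-11 F, so I_d = (4.536×10^-11)(1.73×10^8) = 7.847×10^-3 A.
The field is uniform, so I_d,enc = I_d (r/R)² = (7.847×10^-3)(1.24/7.48)² = 2.16×10^-4 A.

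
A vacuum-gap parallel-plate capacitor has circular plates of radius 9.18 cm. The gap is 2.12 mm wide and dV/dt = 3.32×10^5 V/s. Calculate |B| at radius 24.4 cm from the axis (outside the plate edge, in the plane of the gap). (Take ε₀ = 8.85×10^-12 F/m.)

With E = V/d, dE/dt = 1.566×10^8 V/(m·s) and πR² = 0.02647 m², giving I_d = ε₀ πR² dE/dt = 3.669×10^-5 A.
Outside the plates the loop encloses all of I_d, so B·2πr = μ₀ I_d and B = 3.01×10^-11 T.

3.01×10^-11 T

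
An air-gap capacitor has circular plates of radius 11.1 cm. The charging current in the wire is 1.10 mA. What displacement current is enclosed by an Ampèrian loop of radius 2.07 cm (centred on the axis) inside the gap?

By continuity the displacement current in the gap matches the conduction current: I_d = 1.10×10^-3 A.
Since J_d is uniform, the enclosed fraction is (r/R)² = 0.03478, giving I_d,enc = 3.83×10^-5 A.

3.83×10^-5 A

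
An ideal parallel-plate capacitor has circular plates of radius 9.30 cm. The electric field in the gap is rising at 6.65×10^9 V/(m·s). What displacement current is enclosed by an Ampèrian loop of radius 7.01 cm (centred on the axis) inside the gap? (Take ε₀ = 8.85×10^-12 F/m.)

I_d = ε₀ dΦ_E/dt = ε₀ πR² (dE/dt) = (8.85×10^-12)(0.02717)(6.65×10^9) = 1.599×10^-3 A through the full plate area.
Since J_d is uniform, the enclosed fraction is (r/R)² = 0.5682, giving I_d,enc = 9.09×10^-4 A.

9.09×10^-4 A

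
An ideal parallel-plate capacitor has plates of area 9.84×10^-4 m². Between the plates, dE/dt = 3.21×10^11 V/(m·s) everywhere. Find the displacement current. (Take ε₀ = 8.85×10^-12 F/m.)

2.80×10^-3 A

The displacement current is ε₀ times dΦ_E/dt = ε₀ A dE/dt = (8.85×10^-12)(9.84×10^-4)(3.21×10^11) = 2.80×10^-3 A.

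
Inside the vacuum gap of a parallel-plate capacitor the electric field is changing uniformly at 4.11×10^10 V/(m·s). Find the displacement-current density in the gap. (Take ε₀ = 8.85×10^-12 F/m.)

0.364 A/m²

The displacement-current density is ε₀ ∂E/∂t = (8.85×10^-12)(4.11×10^10) = 0.364 A/m².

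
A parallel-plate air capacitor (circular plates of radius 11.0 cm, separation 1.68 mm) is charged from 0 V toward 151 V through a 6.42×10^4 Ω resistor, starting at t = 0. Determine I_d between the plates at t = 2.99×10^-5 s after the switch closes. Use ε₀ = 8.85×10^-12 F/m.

2.30×10^-4 A

C = ε₀A/d = (8.85×10^-12)(0.03801)/(1.68×10^-3) = 2.002×10^-10 F, so τ = RC = 1.285×10^-5 s.
The conduction current is I(t) = (V₀/R) e^(−t/τ), and the displacement current between the plates equals it.
t/τ = 2.327; I_d = (151/6.42×10^4) · e^(−2.327) = (2.352×10^-3)(0.09759) = 2.30×10^-4 A.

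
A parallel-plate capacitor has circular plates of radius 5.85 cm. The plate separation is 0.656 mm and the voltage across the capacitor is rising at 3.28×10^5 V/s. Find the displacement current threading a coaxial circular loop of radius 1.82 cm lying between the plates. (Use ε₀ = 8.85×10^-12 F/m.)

With E = V/d, dE/dt = 5.000×10^8 V/(m·s) and πR² = 0.01075 m², giving I_d = ε₀ πR² dE/dt = 4.757×10^-5 A.
Since J_d is uniform, the enclosed fraction is (r/R)² = 0.09679, giving I_d,enc = 4.60×10^-6 A.

4.60×10^-6 A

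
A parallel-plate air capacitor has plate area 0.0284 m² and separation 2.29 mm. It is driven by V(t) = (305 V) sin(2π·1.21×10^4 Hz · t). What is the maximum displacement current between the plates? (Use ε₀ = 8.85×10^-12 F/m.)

The displacement current equals the conduction current C dV/dt, which peaks at C V₀ ω.
With C = ε₀A/d = (8.85×10^-12)(0.0284)/(2.29×10^-3) = 1.098×10^-10 F and ω = 2πf = 7.603×10^4 rad/s, I_d,max = (1.098×10^-10)(305)(7.603×10^4) = 2.55×10^-3 A.

2.55×10^-3 A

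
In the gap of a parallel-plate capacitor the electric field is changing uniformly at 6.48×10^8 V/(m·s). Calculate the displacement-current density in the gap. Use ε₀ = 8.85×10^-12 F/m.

5.73×10^-3 A/m²

J_d = ε₀ ∂E/∂t, so J_d = 5.73×10^-3 A/m².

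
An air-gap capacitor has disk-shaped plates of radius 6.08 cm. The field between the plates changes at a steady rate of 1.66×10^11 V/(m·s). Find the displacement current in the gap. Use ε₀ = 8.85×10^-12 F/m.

0.0171 A

I_d = ε₀ A (dE/dt) = (8.85×10^-12)(0.01161 m²)(1.66×10^11) = 0.0171 A.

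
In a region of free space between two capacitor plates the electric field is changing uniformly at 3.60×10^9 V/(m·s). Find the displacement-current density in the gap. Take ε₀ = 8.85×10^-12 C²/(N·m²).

0.0319 A/m²

J_d = ε₀ ∂E/∂t, so J_d = 0.0319 A/m².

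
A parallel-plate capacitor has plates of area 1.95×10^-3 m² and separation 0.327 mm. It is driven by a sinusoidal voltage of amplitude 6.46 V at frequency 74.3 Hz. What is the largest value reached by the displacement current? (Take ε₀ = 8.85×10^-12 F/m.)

(dE/dt)_max = V₀ω/d = 9.222×10^6 V/(m·s); ω = 2πf = 466.8 rad/s.
I_d,max = ε₀ A (dE/dt)_max = (8.85×10^-12)(1.95×10^-3)(9.222×10^6) = 1.59×10^-7 A.

1.59×10^-7 A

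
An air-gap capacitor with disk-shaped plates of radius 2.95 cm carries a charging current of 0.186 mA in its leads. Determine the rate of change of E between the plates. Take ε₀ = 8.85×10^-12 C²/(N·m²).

The displacement current between the plates equals the conduction current, I_d = 0.186 mA.
Since I_d = ε₀ A dE/dt, dE/dt = I_d/(ε₀A) = (1.86×10^-4)/((8.85×10^-12)(2.734×10^-3)) = 7.69×10^9 V/(m·s).

7.69×10^9 V/(m·s)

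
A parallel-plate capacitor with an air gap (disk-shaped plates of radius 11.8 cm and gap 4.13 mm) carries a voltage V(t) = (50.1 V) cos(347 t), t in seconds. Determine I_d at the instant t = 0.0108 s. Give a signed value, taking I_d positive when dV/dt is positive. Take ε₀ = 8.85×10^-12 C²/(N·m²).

9.28×10^-7 A

dV/dt = (50.1)(347)·−sin(3.7476) = 9902 V/s.
I_d = C dV/dt with C = ε₀A/d = (8.85×10^-12)(0.04374)/(4.13×10^-3) = 9.373×10^-11 F, so I_d = (9.373×10^-11)(9902) = 9.28×10^-7 A.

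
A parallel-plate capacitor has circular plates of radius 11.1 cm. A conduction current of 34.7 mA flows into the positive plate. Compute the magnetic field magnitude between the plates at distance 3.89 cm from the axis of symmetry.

2.19×10^-8 T

No conduction current crosses the gap, so I_d there equals the 0.0347 A in the leads.
An Ampèrian loop of radius r encloses a fraction (r/R)² of I_d. Then B·2πr = μ₀ I_d (r/R)², giving B = μ₀ I_d r/(2πR²) = 2.19×10^-8 T.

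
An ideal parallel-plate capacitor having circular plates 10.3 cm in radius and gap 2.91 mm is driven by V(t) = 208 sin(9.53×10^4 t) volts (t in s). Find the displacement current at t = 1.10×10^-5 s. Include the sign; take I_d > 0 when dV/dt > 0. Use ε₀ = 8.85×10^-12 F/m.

dV/dt = (208)(9.53×10^4)·cos(1.0483) = 9.892×10^6 V/s.
I_d = C dV/dt with C = ε₀A/d = (8.85×10^-12)(0.03333)/(2.91×10^-3) = 1.014×10^-10 F, so I_d = (1.014×10^-10)(9.892×10^6) = 1.00×10^-3 A.

1.00×10^-3 A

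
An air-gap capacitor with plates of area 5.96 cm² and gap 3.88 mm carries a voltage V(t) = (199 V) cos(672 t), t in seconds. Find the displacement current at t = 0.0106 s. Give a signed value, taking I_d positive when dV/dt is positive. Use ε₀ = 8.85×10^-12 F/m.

dE/dt = (V₀ω/d)·−sin(ωt) with ωt = 7.1232 rad: (199)(672)(-0.7447)/(3.88×10^-3) = -2.567×10^7 V/(m·s).
I_d = ε₀ A dE/dt = (8.85×10^-12)(5.96×10^-4)(-2.567×10^7) = -1.35×10^-7 A.

-1.35×10^-7 A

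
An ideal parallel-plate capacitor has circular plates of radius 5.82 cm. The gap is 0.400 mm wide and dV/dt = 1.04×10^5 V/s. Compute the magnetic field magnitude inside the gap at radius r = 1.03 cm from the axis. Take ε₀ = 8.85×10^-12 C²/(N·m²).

I_d = C dV/dt with C = ε₀πR²/d = 2.354×10^-10 F, so I_d = (2.354×10^-10)(1.04×10^5) = 2.448×10^-5 A.
For r < R the Ampère–Maxwell law gives B(2πr) = μ₀ I_d (r²/R²), so B = μ₀ I_d r/(2πR²) = (4π×10^-7)(2.448×10^-5)(0.0103)/(2π·0.0582²) = 1.49×10^-11 T.

1.49×10^-11 T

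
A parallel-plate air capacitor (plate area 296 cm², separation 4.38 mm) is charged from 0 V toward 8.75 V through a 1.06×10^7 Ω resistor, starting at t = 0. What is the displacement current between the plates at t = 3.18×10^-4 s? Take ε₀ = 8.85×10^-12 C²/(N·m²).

C = ε₀A/d = (8.85×10^-12)(0.0296)/(4.38×10^-3) = 5.981×10^-11 F, so τ = RC = 6.340×10^-4 s.
The conduction current is I(t) = (V₀/R) e^(−t/τ), and the displacement current between the plates equals it.
t/τ = 0.5016; I_d = (8.75/1.06×10^7) · e^(−0.5016) = (8.255×10^-7)(0.6056) = 5.00×10^-7 A.

5.00×10^-7 A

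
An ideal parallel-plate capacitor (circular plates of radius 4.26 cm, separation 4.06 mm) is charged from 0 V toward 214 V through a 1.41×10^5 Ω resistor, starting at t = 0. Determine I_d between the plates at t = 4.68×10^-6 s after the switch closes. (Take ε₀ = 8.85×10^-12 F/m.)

With C = ε₀A/d = (8.85×10^-12)(5.701×10^-3)/(4.06×10^-3) = 1.243×10^-11 F, the time constant is τ = RC = 1.753×10^-6 s, so t/τ = 2.670 and e^(−t/τ) = 0.06925.
I_d = I_cond = (V₀/R) e^(−t/τ) = (1.518×10^-3)(0.06925) = 1.05×10^-4 A.

1.05×10^-4 A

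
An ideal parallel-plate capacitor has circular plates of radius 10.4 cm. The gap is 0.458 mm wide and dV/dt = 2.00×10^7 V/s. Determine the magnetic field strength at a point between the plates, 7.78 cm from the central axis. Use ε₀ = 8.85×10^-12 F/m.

With E = V/d, dE/dt = 4.367×10^10 V/(m·s) and πR² = 0.03398 m², giving I_d = ε₀ πR² dE/dt = 0.01313 A.
∮B·dl = μ₀ I_d,enc with I_d,enc = I_d r²/R² = 7.348×10^-3 A; so B = μ₀ I_d,enc/(2πr) = 1.89×10^-8 T.

1.89×10^-8 T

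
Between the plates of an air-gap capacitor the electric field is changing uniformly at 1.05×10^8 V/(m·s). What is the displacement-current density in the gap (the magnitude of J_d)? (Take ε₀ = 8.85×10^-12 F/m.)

9.29×10^-4 A/m²

J_d = ε₀ dE/dt = (8.85×10^-12)(1.05×10^8) = 9.29×10^-4 A/m².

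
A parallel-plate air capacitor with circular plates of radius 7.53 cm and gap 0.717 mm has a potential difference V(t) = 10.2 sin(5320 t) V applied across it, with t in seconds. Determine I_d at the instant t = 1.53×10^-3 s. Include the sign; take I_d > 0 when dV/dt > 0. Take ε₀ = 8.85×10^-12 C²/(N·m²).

-3.36×10^-6 A

dV/dt = (10.2)(5320)·cos(8.1396) = -1.529×10^4 V/s.
I_d = C dV/dt with C = ε₀A/d = (8.85×10^-12)(0.01781)/(7.17×10^-4) = 2.198×10^-10 F, so I_d = (2.198×10^-10)(-1.529×10^4) = -3.36×10^-6 A.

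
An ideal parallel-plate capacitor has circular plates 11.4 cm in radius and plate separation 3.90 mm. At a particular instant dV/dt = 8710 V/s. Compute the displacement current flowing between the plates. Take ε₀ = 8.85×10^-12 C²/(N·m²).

8.07×10^-7 A

C = ε₀A/d = (8.85×10^-12)(0.04083)/(3.90×10^-3) = 9.265×10^-11 F.
I_d = C dV/dt = (9.265×10^-11)(8710) = 8.07×10^-7 A.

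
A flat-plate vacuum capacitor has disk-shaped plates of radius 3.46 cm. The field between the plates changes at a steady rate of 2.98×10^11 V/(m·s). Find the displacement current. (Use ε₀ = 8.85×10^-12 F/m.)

I_d = ε₀ A (dE/dt) = (8.85×10^-12)(3.761×10^-3 m²)(2.98×10^11) = 9.92×10^-3 A.

9.92×10^-3 A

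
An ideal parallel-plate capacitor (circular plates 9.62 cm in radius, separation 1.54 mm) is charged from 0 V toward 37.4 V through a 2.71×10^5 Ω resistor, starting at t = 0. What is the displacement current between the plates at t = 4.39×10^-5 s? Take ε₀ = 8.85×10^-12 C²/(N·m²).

5.23×10^-5 A

C = ε₀A/d = (8.85×10^-12)(0.02907)/(1.54×10^-3) = 1.671×10^-10 F, so τ = RC = 4.528×10^-5 s.
The conduction current is I(t) = (V₀/R) e^(−t/τ), and the displacement current between the plates equals it.
t/τ = 0.9695; I_d = (37.4/2.71×10^5) · e^(−0.9695) = (1.380×10^-4)(0.3793) = 5.23×10^-5 A.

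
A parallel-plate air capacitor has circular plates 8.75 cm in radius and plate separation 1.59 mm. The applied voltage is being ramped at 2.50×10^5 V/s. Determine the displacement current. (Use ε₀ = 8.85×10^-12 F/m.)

3.35×10^-5 A

E = V/d so dE/dt = (dV/dt)/d = 1.572×10^8 V/(m·s), and I_d = ε₀ A dE/dt = (8.85×10^-12)(0.02405)(1.572×10^8) = 3.35×10^-5 A.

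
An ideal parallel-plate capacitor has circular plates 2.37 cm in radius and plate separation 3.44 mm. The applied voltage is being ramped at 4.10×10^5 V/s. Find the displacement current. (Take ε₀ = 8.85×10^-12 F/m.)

1.86×10^-6 A

The displacement current equals the charging current C dV/dt. With C = ε₀A/d = (8.85×10^-12)(1.765×10^-3)/(3.44×10^-3) = 4.541×10^-12 F, I_d = (4.541×10^-12)(4.10×10^5) = 1.86×10^-6 A.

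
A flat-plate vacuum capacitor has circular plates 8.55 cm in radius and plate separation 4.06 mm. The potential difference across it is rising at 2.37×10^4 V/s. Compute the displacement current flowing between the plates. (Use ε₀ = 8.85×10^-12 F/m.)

1.19×10^-6 A

E = V/d so dE/dt = (dV/dt)/d = 5.837×10^6 V/(m·s), and I_d = ε₀ A dE/dt = (8.85×10^-12)(0.02297)(5.837×10^6) = 1.19×10^-6 A.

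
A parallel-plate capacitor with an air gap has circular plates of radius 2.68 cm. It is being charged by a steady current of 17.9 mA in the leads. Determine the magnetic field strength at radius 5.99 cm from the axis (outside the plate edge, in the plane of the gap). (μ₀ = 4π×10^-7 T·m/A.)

By continuity the displacement current in the gap matches the conduction current: I_d = 0.0179 A.
Outside the plates the loop encloses all of I_d, so B·2πr = μ₀ I_d and B = 5.98×10^-8 T.

5.98×10^-8 T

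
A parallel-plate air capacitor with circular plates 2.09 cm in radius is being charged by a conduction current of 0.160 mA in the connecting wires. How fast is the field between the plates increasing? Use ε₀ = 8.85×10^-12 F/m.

The displacement current between the plates equals the conduction current, I_d = 0.160 mA.
Since I_d = ε₀ A dE/dt, dE/dt = I_d/(ε₀A) = (1.60×10^-4)/((8.85×10^-12)(1.372×10^-3)) = 1.32×10^10 V/(m·s).

1.32×10^10 V/(m·s)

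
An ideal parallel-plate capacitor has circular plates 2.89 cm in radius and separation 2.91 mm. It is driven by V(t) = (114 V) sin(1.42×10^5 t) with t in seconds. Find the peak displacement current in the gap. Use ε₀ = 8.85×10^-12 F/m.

1.29×10^-4 A

(dE/dt)_max = V₀ω/d = 5.563×10^9 V/(m·s); ω = 1.42×10^5 rad/s.
I_d,max = ε₀ A (dE/dt)_max = (8.85×10^-12)(2.624×10^-3)(5.563×10^9) = 1.29×10^-4 A.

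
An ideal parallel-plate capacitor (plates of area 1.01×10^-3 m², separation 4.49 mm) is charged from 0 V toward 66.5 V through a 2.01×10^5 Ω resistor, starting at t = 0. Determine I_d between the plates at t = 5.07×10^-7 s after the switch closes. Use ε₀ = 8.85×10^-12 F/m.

9.32×10^-5 A

C = ε₀A/d = (8.85×10^-12)(1.01×10^-3)/(4.49×10^-3) = 1.991×10^-12 F and τ = RC = 4.002×10^-7 s. I_d in the gap equals the RC charging current.
I_d(t) = (V₀/R) e^(−t/τ) = 3.308×10^-4 · e^(−1.267) = 9.32×10^-5 A.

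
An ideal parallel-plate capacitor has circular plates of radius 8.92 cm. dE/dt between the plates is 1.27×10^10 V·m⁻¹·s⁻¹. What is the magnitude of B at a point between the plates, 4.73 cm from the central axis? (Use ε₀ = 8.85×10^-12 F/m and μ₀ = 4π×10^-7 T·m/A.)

3.34×10^-9 T

Through the whole plate area (πR² = 0.02500 m²), I_d = ε₀ πR² dE/dt = 2.810×10^-3 A.
An Ampèrian loop of radius r encloses a fraction (r/R)² of I_d. Then B·2πr = μ₀ I_d (r/R)², giving B = μ₀ I_d r/(2πR²) = 3.34×10^-9 T.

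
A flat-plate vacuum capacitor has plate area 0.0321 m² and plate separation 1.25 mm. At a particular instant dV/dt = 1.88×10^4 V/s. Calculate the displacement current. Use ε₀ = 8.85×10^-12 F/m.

The displacement current equals the charging current C dV/dt. With C = ε₀A/d = (8.85×10^-12)(0.0321)/(1.25×10^-3) = 2.273×10^-10 F, I_d = (2.273×10^-10)(1.88×10^4) = 4.27×10^-6 A.

4.27×10^-6 A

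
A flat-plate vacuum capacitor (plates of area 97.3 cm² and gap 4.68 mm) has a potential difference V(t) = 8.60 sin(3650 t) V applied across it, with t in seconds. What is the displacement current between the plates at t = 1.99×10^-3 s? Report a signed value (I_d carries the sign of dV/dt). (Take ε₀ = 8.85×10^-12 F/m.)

dE/dt = (V₀ω/d)·cos(ωt) with ωt = 7.2635 rad: (8.60)(3650)(0.5568)/(4.68×10^-3) = 3.735×10^6 V/(m·s).
I_d = ε₀ A dE/dt = (8.85×10^-12)(9.73×10^-3)(3.735×10^6) = 3.22×10^-7 A.

3.22×10^-7 A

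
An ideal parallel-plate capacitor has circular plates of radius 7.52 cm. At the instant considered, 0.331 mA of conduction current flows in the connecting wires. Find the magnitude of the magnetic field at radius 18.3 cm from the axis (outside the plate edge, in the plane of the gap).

By continuity the displacement current in the gap matches the conduction current: I_d = 3.31×10^-4 A.
For r ≥ R the full I_d is enclosed: B = μ₀ I_d/(2πr) = (4π×10^-7)(3.31×10^-4)/(2π·0.183) = 3.62×10^-10 T.

3.62×10^-10 T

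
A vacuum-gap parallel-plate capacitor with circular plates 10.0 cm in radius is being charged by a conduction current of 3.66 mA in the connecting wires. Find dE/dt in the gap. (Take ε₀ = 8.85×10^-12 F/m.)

By continuity, I_d in the gap equals the 3.66 mA flowing in the wire.
Inverting I_d = ε₀ A dE/dt gives dE/dt = 3.66×10^-3 / (8.85×10^-12 · 0.03142) = 1.32×10^10 V/(m·s).

1.32×10^10 V/(m·s)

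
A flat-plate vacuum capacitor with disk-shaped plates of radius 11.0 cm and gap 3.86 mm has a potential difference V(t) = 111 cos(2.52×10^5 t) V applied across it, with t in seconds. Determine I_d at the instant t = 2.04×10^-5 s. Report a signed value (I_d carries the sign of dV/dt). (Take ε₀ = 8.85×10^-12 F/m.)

dV/dt = (111)(2.52×10^5)·−sin(5.1408) = 2.544×10^7 V/s.
I_d = C dV/dt with C = ε₀A/d = (8.85×10^-12)(0.03801)/(3.86×10^-3) = 8.715×10^-11 F, so I_d = (8.715×10^-11)(2.544×10^7) = 2.22×10^-3 A.

2.22×10^-3 A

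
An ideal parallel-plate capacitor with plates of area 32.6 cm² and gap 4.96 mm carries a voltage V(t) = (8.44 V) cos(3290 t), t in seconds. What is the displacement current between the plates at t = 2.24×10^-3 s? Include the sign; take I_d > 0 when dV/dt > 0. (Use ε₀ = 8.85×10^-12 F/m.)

C = ε₀A/d = (8.85×10^-12)(3.26×10^-3)/(4.96×10^-3) = 5.817×10^-12 F. dV/dt = V₀ω·−sin(ωt); at ωt = 7.3696 rad this factor is -0.8850.
I_d = C dV/dt = (5.817×10^-12)(8.44)(3290)(-0.8850) = -1.43×10^-7 A.

-1.43×10^-7 A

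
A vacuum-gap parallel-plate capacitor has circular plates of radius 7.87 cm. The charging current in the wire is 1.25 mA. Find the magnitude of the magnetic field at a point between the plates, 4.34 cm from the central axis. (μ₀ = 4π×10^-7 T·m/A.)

1.75×10^-9 T

Between the plates the displacement current equals the wire current: I_d = 1.25 mA = 1.25×10^-3 A.
∮B·dl = μ₀ I_d,enc with I_d,enc = I_d r²/R² = 3.801×10^-4 A; so B = μ₀ I_d,enc/(2πr) = 1.75×10^-9 T.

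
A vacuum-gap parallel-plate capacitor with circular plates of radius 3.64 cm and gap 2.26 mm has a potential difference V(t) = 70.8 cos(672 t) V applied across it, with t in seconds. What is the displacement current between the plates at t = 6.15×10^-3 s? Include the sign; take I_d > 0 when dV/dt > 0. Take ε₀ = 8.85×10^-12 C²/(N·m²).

6.49×10^-7 A

dE/dt = (V₀ω/d)·−sin(ωt) with ωt = 4.1328 rad: (70.8)(672)(0.8367)/(2.26×10^-3) = 1.761×10^7 V/(m·s).
I_d = ε₀ A dE/dt = (8.85×10^-12)(4.162×10^-3)(1.761×10^7) = 6.49×10^-7 A.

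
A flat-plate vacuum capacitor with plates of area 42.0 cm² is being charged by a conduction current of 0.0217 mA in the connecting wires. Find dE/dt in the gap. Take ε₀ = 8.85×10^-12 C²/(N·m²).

By continuity, I_d in the gap equals the 0.0217 mA flowing in the wire.
Inverting I_d = ε₀ A dE/dt gives dE/dt = 2.17×10^-5 / (8.85×10^-12 · 4.20×10^-3) = 5.84×10^8 V/(m·s).

5.84×10^8 V/(m·s)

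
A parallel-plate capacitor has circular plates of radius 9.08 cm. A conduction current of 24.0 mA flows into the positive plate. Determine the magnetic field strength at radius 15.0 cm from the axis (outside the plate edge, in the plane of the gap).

3.20×10^-8 T

By continuity the displacement current in the gap matches the conduction current: I_d = 0.0240 A.
With r > R the enclosed displacement current is the full I_d; B = μ₀ I_d / (2πr) = 3.20×10^-8 T.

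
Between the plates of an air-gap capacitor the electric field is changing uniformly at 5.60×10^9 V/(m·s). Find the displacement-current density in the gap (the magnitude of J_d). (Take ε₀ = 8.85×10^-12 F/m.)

0.0496 A/m²

J_d = ε₀ dE/dt = (8.85×10^-12)(5.60×10^9) = 0.0496 A/m².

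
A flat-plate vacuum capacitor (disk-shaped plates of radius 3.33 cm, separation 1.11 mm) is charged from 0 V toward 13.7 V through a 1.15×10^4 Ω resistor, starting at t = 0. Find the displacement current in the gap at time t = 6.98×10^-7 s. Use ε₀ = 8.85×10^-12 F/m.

1.34×10^-4 A

With C = ε₀A/d = (8.85×10^-12)(3.484×10^-3)/(1.11×10^-3) = 2.778×10^-11 F, the time constant is τ = RC = 3.195×10^-7 s, so t/τ = 2.185 and e^(−t/τ) = 0.1125.
I_d = I_cond = (V₀/R) e^(−t/τ) = (1.191×10^-3)(0.1125) = 1.34×10^-4 A.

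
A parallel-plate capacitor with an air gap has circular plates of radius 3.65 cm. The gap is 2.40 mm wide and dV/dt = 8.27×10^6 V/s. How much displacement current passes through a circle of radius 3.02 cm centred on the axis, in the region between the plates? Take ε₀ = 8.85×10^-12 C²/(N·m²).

8.74×10^-5 A

With E = V/d, dE/dt = 3.446×10^9 V/(m·s) and πR² = 4.185×10^-3 m², giving I_d = ε₀ πR² dE/dt = 1.276×10^-4 A.
The field is uniform, so I_d,enc = I_d (r/R)² = (1.276×10^-4)(3.02/3.65)² = 8.74×10^-5 A.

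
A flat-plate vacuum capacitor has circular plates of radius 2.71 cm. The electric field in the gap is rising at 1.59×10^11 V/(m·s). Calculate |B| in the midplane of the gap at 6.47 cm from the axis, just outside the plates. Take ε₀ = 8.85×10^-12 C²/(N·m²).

1.00×10^-8 T

Total displacement current: I_d = ε₀(πR²)(dE/dt) = (8.85×10^-12)(2.307×10^-3)(1.59×10^11) = 3.246×10^-3 A.
With r > R the enclosed displacement current is the full I_d; B = μ₀ I_d / (2πr) = 1.00×10^-8 T.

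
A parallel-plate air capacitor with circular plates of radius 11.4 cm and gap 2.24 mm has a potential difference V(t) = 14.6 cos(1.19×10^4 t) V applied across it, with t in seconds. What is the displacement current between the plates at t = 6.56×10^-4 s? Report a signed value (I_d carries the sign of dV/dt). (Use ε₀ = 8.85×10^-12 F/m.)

-2.80×10^-5 A

C = ε₀A/d = (8.85×10^-12)(0.04083)/(2.24×10^-3) = 1.613×10^-10 F. dV/dt = V₀ω·−sin(ωt); at ωt = 7.8064 rad this factor is -0.9989.
I_d = C dV/dt = (1.613×10^-10)(14.6)(1.19×10^4)(-0.9989) = -2.80×10^-5 A.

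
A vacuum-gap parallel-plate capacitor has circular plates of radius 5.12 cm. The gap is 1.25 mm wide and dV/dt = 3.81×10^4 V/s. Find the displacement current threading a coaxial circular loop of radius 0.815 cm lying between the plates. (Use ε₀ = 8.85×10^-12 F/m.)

5.63×10^-8 A

With E = V/d, dE/dt = 3.048×10^7 V/(m·s) and πR² = 8.235×10^-3 m², giving I_d = ε₀ πR² dE/dt = 2.221×10^-6 A.
The field is uniform, so I_d,enc = I_d (r/R)² = (2.221×10^-6)(0.815/5.12)² = 5.63×10^-8 A.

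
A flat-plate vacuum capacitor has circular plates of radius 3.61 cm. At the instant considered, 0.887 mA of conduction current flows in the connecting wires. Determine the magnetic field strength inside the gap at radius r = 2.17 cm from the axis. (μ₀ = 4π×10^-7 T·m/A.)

No conduction current crosses the gap, so I_d there equals the 8.87×10^-4 A in the leads.
∮B·dl = μ₀ I_d,enc with I_d,enc = I_d r²/R² = 3.205×10^-4 A; so B = μ₀ I_d,enc/(2πr) = 2.95×10^-9 T.

2.95×10^-9 T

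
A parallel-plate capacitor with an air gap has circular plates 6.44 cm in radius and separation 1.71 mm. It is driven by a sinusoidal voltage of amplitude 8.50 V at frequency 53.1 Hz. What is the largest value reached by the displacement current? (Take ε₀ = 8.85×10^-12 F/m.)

1.91×10^-7 A

C = ε₀A/d = (8.85×10^-12)(0.01303)/(1.71×10^-3) = 6.744×10^-11 F; ω = 2πf = 333.6 rad/s.
I_d = C dV/dt, so |I_d|_max = C V₀ ω = (6.744×10^-11)(8.50)(333.6) = 1.91×10^-7 A.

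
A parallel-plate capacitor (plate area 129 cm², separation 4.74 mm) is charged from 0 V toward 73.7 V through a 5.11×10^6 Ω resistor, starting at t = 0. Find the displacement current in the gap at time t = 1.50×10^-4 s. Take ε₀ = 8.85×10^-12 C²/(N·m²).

4.26×10^-6 A

With C = ε₀A/d = (8.85×10^-12)(0.0129)/(4.74×10^-3) = 2.409×10^-11 F, the time constant is τ = RC = 1.231×10^-4 s, so t/τ = 1.219 and e^(−t/τ) = 0.2955.
I_d = I_cond = (V₀/R) e^(−t/τ) = (1.442×10^-5)(0.2955) = 4.26×10^-6 A.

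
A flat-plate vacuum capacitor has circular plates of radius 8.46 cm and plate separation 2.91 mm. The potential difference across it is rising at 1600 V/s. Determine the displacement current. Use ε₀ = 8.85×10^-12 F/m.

C = ε₀A/d = (8.85×10^-12)(0.02248)/(2.91×10^-3) = 6.837×10^-11 F.
I_d = C dV/dt = (6.837×10^-11)(1600) = 1.09×10^-7 A.

1.09×10^-7 A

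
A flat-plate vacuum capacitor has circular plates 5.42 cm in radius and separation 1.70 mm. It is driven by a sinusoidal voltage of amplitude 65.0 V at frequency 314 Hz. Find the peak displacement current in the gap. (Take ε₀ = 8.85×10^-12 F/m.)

6.16×10^-6 A

C = ε₀A/d = (8.85×10^-12)(9.229×10^-3)/(1.70×10^-3) = 4.805×10^-11 F; ω = 2πf = 1973 rad/s.
I_d = C dV/dt, so |I_d|_max = C V₀ ω = (4.805×10^-11)(65.0)(1973) = 6.16×10^-6 A.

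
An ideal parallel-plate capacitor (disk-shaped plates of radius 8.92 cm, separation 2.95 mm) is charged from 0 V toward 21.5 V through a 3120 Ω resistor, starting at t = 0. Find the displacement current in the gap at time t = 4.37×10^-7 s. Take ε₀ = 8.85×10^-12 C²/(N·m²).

1.06×10^-3 A

C = ε₀A/d = (8.85×10^-12)(0.02500)/(2.95×10^-3) = 7.500×10^-11 F, so τ = RC = 2.340×10^-7 s.
The conduction current is I(t) = (V₀/R) e^(−t/τ), and the displacement current between the plates equals it.
t/τ = 1.868; I_d = (21.5/3120) · e^(−1.868) = (6.891×10^-3)(0.1544) = 1.06×10^-3 A.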